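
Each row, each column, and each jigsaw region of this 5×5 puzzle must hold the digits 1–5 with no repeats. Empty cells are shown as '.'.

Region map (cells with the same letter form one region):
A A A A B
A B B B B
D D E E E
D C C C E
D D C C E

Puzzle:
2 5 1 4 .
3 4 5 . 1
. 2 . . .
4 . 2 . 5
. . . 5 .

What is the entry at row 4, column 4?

3

row 1, column 5 = 3: row 1 has {1,2,4,5}; col 5 has {1,5}; region has {1,4,5} → only 3 remains.
row 2, column 4 = 2: row 2 has {1,3,4,5}; col 4 has {4,5}; region has {1,3,4,5} → only 2 remains.
row 3, column 5 = 4: row 3 has {2}; col 5 has {1,3,5}; region has {5} → only 4 remains.
row 5, column 1 = 1: row 5 has {5}; col 1 has {2,3,4}; region has {2,4} → only 1 remains.
row 5, column 2 = 3: row 5 has {1,5}; col 2 has {2,4,5}; region has {1,2,4} → only 3 remains.
row 5, column 3 = 4: row 5 has {1,3,5}; col 3 has {1,2,5}; region has {2,5} → only 4 remains.
row 5, column 5 = 2: row 5 has {1,3,4,5}; col 5 has {1,3,4,5}; region has {4,5} → only 2 remains.
row 3, column 1 = 5: row 3 has {2,4}; col 1 has {1,2,3,4}; region has {1,2,3,4} → only 5 remains.
row 3, column 3 = 3: row 3 has {2,4,5}; col 3 has {1,2,4,5}; region has {2,4,5} → only 3 remains.
row 3, column 4 = 1: row 3 has {2,3,4,5}; col 4 has {2,4,5}; region has {2,3,4,5} → only 1 remains.
row 4, column 2 = 1: row 4 has {2,4,5}; col 2 has {2,3,4,5}; region has {2,4,5} → only 1 remains.
row 4, column 4 = 3: row 4 has {1,2,4,5}; col 4 has {1,2,4,5}; region has {1,2,4,5} → only 3 remains.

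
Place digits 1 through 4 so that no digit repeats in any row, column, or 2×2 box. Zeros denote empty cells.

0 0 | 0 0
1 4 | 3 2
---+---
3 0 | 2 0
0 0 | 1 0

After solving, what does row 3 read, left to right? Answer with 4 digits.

r1c1 = 2: row 1 has {}; col 1 has {1,3}; box has {1,4} → only 2 remains.
r1c2 = 3: row 1 has {2}; col 2 has {4}; box has {1,2,4} → only 3 remains.
r1c3 = 4: row 1 has {2,3}; col 3 has {1,2,3}; box has {2,3} → only 4 remains.
r1c4 = 1: row 1 has {2,3,4}; col 4 has {2}; box has {2,3,4} → only 1 remains.
r3c2 = 1: row 3 has {2,3}; col 2 has {3,4}; box has {3} → only 1 remains.
r3c4 = 4: row 3 has {1,2,3}; col 4 has {1,2}; box has {1,2} → only 4 remains.

3124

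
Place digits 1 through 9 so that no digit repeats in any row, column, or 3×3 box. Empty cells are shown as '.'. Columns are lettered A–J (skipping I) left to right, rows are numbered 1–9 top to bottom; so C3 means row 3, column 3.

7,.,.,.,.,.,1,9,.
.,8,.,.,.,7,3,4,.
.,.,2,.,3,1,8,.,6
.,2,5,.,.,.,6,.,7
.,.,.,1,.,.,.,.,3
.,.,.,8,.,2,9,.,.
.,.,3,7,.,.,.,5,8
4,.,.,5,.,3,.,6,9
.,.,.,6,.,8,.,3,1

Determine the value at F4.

4

H3 = 7: row 3 has {1,2,3,6,8}; col 8 has {3,4,5,6,9}; box has {1,3,4,6,8,9} → only 7 remains.
H6 = 1: row 6 has {2,8,9}; col 8 has {3,4,5,6,7,9}; box has {3,6,7,9} → only 1 remains.
H4 = 8: row 4 has {2,5,6,7}; col 8 has {1,3,4,5,6,7,9}; box has {1,3,6,7,9} → only 8 remains.
H5 = 2: row 5 has {1,3}; col 8 has {1,3,4,5,6,7,8,9}; box has {1,3,6,7,8,9} → only 2 remains.
B1 = 3: in row 1, 3 can only go here (every other open cell in that row sees a 3).
E1 = 8: in row 1, 8 can only go here (every other open cell in that row sees an 8).
A4 = 1: in row 4, 1 can only go here (every other open cell in that row sees a 1).
C2 = 1: in row 2, 1 can only go here (every other open cell in that row sees a 1).
D4 = 3: in row 4, 3 can only go here (every other open cell in that row sees a 3).
A6 = 3: in row 6, 3 can only go here (every other open cell in that row sees a 3).
C8 = 8: in row 8, 8 can only go here (every other open cell in that row sees an 8).
A5 = 8: in row 5, 8 can only go here (every other open cell in that row sees an 8).
G5 = 5: in column 7, 5 can only go here (every other open cell in that column sees a 5).
J6 = 4: row 6 has {1,2,3,8,9}; col 9 has {1,3,6,7,8,9}; box has {1,2,3,5,6,7,8,9} → only 4 remains.
E6 = 5: in row 6, 5 can only go here (every other open cell in that row sees a 5).
E5 = 7: in column 5, 7 can only go here (every other open cell in that column sees a 7).
E2 = 6: in column 5, 6 can only go here (every other open cell in that column sees a 6).
C1 = 6: in row 1, 6 can only go here (every other open cell in that row sees a 6).
C6 = 7: row 6 has {1,2,3,4,5,8,9}; col 3 has {1,2,3,5,6,8}; box has {1,2,3,5,8} → only 7 remains.
C9 = 9: row 9 has {1,3,6,8}; col 3 has {1,2,3,5,6,7,8}; box has {3,4,8} → only 9 remains.
C5 = 4: row 5 has {1,2,3,5,7,8}; col 3 has {1,2,3,5,6,7,8,9}; box has {1,2,3,5,7,8} → only 4 remains.
B6 = 6: row 6 has {1,2,3,4,5,7,8,9}; col 2 has {2,3,8}; box has {1,2,3,4,5,7,8} → only 6 remains.
B7 = 1: row 7 has {3,5,7,8}; col 2 has {2,3,6,8}; box has {3,4,8,9} → only 1 remains.
B8 = 7: row 8 has {3,4,5,6,8,9}; col 2 has {1,2,3,6,8}; box has {1,3,4,8,9} → only 7 remains.
G8 = 2: row 8 has {3,4,5,6,7,8,9}; col 7 has {1,3,5,6,8,9}; box has {1,3,5,6,8,9} → only 2 remains.
B9 = 5: row 9 has {1,3,6,8,9}; col 2 has {1,2,3,6,7,8}; box has {1,3,4,7,8,9} → only 5 remains.
B5 = 9: row 5 has {1,2,3,4,5,7,8}; col 2 has {1,2,3,5,6,7,8}; box has {1,2,3,4,5,6,7,8} → only 9 remains.
F5 = 6: row 5 has {1,2,3,4,5,7,8,9}; col 6 has {1,2,3,7,8}; box has {1,2,3,5,7,8} → only 6 remains.
G7 = 4: row 7 has {1,3,5,7,8}; col 7 has {1,2,3,5,6,8,9}; box has {1,2,3,5,6,8,9} → only 4 remains.
E8 = 1: row 8 has {2,3,4,5,6,7,8,9}; col 5 has {3,5,6,7,8}; box has {3,5,6,7,8} → only 1 remains.
A9 = 2: row 9 has {1,3,5,6,8,9}; col 1 has {1,3,4,7,8}; box has {1,3,4,5,7,8,9} → only 2 remains.
E9 = 4: row 9 has {1,2,3,5,6,8,9}; col 5 has {1,3,5,6,7,8}; box has {1,3,5,6,7,8} → only 4 remains.
G9 = 7: row 9 has {1,2,3,4,5,6,8,9}; col 7 has {1,2,3,4,5,6,8,9}; box has {1,2,3,4,5,6,8,9} → only 7 remains.
B3 = 4: row 3 has {1,2,3,6,7,8}; col 2 has {1,2,3,5,6,7,8,9}; box has {1,2,3,6,7,8} → only 4 remains.
D3 = 9: row 3 has {1,2,3,4,6,7,8}; col 4 has {1,3,5,6,7,8}; box has {1,3,6,7,8} → only 9 remains.
E4 = 9: row 4 has {1,2,3,5,6,7,8}; col 5 has {1,3,4,5,6,7,8}; box has {1,2,3,5,6,7,8} → only 9 remains.
F4 = 4: row 4 has {1,2,3,5,6,7,8,9}; col 6 has {1,2,3,6,7,8}; box has {1,2,3,5,6,7,8,9} → only 4 remains.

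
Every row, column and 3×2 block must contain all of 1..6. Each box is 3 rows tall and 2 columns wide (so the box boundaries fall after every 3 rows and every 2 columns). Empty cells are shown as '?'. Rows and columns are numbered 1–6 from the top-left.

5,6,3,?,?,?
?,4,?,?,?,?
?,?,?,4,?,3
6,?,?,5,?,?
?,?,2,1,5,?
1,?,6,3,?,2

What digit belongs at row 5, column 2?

3

row 1, column 4 = 2 (sole candidate).
row 2, column 4 = 6 (sole candidate).
row 3, column 1 = 2 (sole candidate).
row 3, column 2 = 1 (sole candidate).
row 3, column 3 = 5 (sole candidate).
row 3, column 5 = 6 (sole candidate).
row 4, column 3 = 4 (sole candidate).
row 4, column 6 = 1 (sole candidate).
row 5, column 2 = 3: row 5 has {1,2,5}; col 2 has {1,4,6}; box has {1,6} → only 3 remains.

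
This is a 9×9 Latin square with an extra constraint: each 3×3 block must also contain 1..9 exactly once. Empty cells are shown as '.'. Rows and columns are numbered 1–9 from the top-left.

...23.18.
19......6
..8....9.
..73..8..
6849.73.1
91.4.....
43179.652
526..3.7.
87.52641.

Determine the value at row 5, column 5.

5

row 1, column 1 = 7: row 1 has {1,2,3,8}; col 1 has {1,4,5,6,8,9}; box has {1,8,9} → only 7 remains.
row 1, column 3 = 5: row 1 has {1,2,3,7,8}; col 3 has {1,4,6,7,8}; box has {1,7,8,9} → only 5 remains.
row 1, column 9 = 4: row 1 has {1,2,3,5,7,8}; col 9 has {1,2,6}; box has {1,6,8,9} → only 4 remains.
row 2, column 4 = 8: row 2 has {1,6,9}; col 4 has {2,3,4,5,7,9}; box has {2,3} → only 8 remains.
row 4, column 1 = 2: row 4 has {3,7,8}; col 1 has {1,4,5,6,7,8,9}; box has {1,4,6,7,8,9} → only 2 remains.
row 4, column 2 = 5: row 4 has {2,3,7,8}; col 2 has {1,2,3,7,8,9}; box has {1,2,4,6,7,8,9} → only 5 remains.
row 4, column 6 = 1: row 4 has {2,3,5,7,8}; col 6 has {3,6,7}; box has {3,4,7,9} → only 1 remains.
row 4, column 9 = 9: row 4 has {1,2,3,5,7,8}; col 9 has {1,2,4,6}; box has {1,3,8} → only 9 remains.
row 5, column 5 = 5: row 5 has {1,3,4,6,7,8,9}; col 5 has {2,3,9}; box has {1,3,4,7,9} → only 5 remains.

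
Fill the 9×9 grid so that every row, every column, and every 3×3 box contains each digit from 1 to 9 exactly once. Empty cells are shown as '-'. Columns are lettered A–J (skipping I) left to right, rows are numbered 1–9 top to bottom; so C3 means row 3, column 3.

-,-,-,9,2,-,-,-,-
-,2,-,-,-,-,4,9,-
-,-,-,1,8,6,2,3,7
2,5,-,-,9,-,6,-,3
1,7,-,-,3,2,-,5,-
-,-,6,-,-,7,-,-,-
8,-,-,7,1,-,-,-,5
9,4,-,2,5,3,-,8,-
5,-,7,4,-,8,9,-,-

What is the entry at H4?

E2 = 7: row 2 has {2,4,9}; col 5 has {1,2,3,5,8,9}; box has {1,2,6,8,9} → only 7 remains.
F2 = 5: row 2 has {2,4,7,9}; col 6 has {2,3,6,7,8}; box has {1,2,6,7,8,9} → only 5 remains.
A3 = 4: row 3 has {1,2,3,6,7,8}; col 1 has {1,2,5,8,9}; box has {2} → only 4 remains.
B3 = 9: row 3 has {1,2,3,4,6,7,8}; col 2 has {2,4,5,7}; box has {2,4} → only 9 remains.
C3 = 5: row 3 has {1,2,3,4,6,7,8,9}; col 3 has {6,7}; box has {2,4,9} → only 5 remains.
D4 = 8: row 4 has {2,3,5,6,9}; col 4 has {1,2,4,7,9}; box has {2,3,7,9} → only 8 remains.
D5 = 6: row 5 has {1,2,3,5,7}; col 4 has {1,2,4,7,8,9}; box has {2,3,7,8,9} → only 6 remains.
G5 = 8: row 5 has {1,2,3,5,6,7}; col 7 has {2,4,6,9}; box has {3,5,6} → only 8 remains.
A6 = 3: row 6 has {6,7}; col 1 has {1,2,4,5,8,9}; box has {1,2,5,6,7} → only 3 remains.
B6 = 8: row 6 has {3,6,7}; col 2 has {2,4,5,7,9}; box has {1,2,3,5,6,7} → only 8 remains.
D6 = 5: row 6 has {3,6,7,8}; col 4 has {1,2,4,6,7,8,9}; box has {2,3,6,7,8,9} → only 5 remains.
E6 = 4: row 6 has {3,5,6,7,8}; col 5 has {1,2,3,5,7,8,9}; box has {2,3,5,6,7,8,9} → only 4 remains.
G6 = 1: row 6 has {3,4,5,6,7,8}; col 7 has {2,4,6,8,9}; box has {3,5,6,8} → only 1 remains.
H6 = 2: row 6 has {1,3,4,5,6,7,8}; col 8 has {3,5,8,9}; box has {1,3,5,6,8} → only 2 remains.
J6 = 9: row 6 has {1,2,3,4,5,6,7,8}; col 9 has {3,5,7}; box has {1,2,3,5,6,8} → only 9 remains.
F7 = 9: row 7 has {1,5,7,8}; col 6 has {2,3,5,6,7,8}; box has {1,2,3,4,5,7,8} → only 9 remains.
G7 = 3: row 7 has {1,5,7,8,9}; col 7 has {1,2,4,6,8,9}; box has {5,8,9} → only 3 remains.
C8 = 1: row 8 has {2,3,4,5,8,9}; col 3 has {5,6,7}; box has {4,5,7,8,9} → only 1 remains.
G8 = 7: row 8 has {1,2,3,4,5,8,9}; col 7 has {1,2,3,4,6,8,9}; box has {3,5,8,9} → only 7 remains.
J8 = 6: row 8 has {1,2,3,4,5,7,8,9}; col 9 has {3,5,7,9}; box has {3,5,7,8,9} → only 6 remains.
E9 = 6: row 9 has {4,5,7,8,9}; col 5 has {1,2,3,4,5,7,8,9}; box has {1,2,3,4,5,7,8,9} → only 6 remains.
H9 = 1: row 9 has {4,5,6,7,8,9}; col 8 has {2,3,5,8,9}; box has {3,5,6,7,8,9} → only 1 remains.
J9 = 2: row 9 has {1,4,5,6,7,8,9}; col 9 has {3,5,6,7,9}; box has {1,3,5,6,7,8,9} → only 2 remains.
F1 = 4: row 1 has {2,9}; col 6 has {2,3,5,6,7,8,9}; box has {1,2,5,6,7,8,9} → only 4 remains.
G1 = 5: row 1 has {2,4,9}; col 7 has {1,2,3,4,6,7,8,9}; box has {2,3,4,7,9} → only 5 remains.
H1 = 6: row 1 has {2,4,5,9}; col 8 has {1,2,3,5,8,9}; box has {2,3,4,5,7,9} → only 6 remains.
A2 = 6: row 2 has {2,4,5,7,9}; col 1 has {1,2,3,4,5,8,9}; box has {2,4,5,9} → only 6 remains.
D2 = 3: row 2 has {2,4,5,6,7,9}; col 4 has {1,2,4,5,6,7,8,9}; box has {1,2,4,5,6,7,8,9} → only 3 remains.
C4 = 4: row 4 has {2,3,5,6,8,9}; col 3 has {1,5,6,7}; box has {1,2,3,5,6,7,8} → only 4 remains.
F4 = 1: row 4 has {2,3,4,5,6,8,9}; col 6 has {2,3,4,5,6,7,8,9}; box has {2,3,4,5,6,7,8,9} → only 1 remains.
H4 = 7: row 4 has {1,2,3,4,5,6,8,9}; col 8 has {1,2,3,5,6,8,9}; box has {1,2,3,5,6,8,9} → only 7 remains.

7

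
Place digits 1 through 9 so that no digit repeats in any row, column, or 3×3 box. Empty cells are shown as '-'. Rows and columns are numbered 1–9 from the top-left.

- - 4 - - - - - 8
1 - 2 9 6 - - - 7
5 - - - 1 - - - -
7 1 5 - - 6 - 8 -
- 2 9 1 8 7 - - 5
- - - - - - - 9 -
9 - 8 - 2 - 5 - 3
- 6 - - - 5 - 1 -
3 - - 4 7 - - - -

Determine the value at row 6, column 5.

row 1, column 1 = 6 (sole candidate).
row 5, column 1 = 4 (sole candidate).
row 6, column 1 = 8 (sole candidate).
row 6, column 2 = 3 (sole candidate).
row 6, column 3 = 6 (sole candidate).
row 7, column 4 = 6 (sole candidate).
row 7, column 6 = 1 (sole candidate).
row 8, column 1 = 2 (sole candidate).
row 8, column 3 = 7 (sole candidate).
row 9, column 2 = 5 (sole candidate).
row 9, column 3 = 1 (sole candidate).
row 2, column 2 = 8 (sole candidate).
row 3, column 3 = 3 (sole candidate).
row 7, column 2 = 4 (sole candidate).
row 7, column 8 = 7 (sole candidate).
row 1, column 7 = 1 (hidden single in row 1).
row 1, column 2 = 9 (hidden single in row 1).
row 3, column 2 = 7 (sole candidate).
row 1, column 4 = 7 (hidden single in row 1).
row 2, column 8 = 5 (hidden single in row 2).
row 1, column 5 = 5 (hidden single in row 1).
row 6, column 5 = 4: row 6 has {3,6,8,9}; col 5 has {1,2,5,6,7,8}; box has {1,6,7,8} → only 4 remains.

4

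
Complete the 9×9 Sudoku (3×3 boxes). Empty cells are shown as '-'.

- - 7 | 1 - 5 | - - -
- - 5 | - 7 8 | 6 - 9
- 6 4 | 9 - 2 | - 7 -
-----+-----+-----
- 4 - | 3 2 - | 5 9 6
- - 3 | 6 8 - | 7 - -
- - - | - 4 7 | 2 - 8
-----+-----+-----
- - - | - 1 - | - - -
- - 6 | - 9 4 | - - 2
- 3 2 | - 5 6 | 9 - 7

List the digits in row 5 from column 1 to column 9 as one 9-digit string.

253689741

r2c4 = 4: row 2 has {5,6,7,8,9}; col 4 has {1,3,6,9}; box has {1,2,5,7,8,9} → only 4 remains.
r3c5 = 3: row 3 has {2,4,6,7,9}; col 5 has {1,2,4,5,7,8,9}; box has {1,2,4,5,7,8,9} → only 3 remains.
r4c6 = 1: row 4 has {2,3,4,5,6,9}; col 6 has {2,4,5,6,7,8}; box has {2,3,4,6,7,8} → only 1 remains.
r5c6 = 9: row 5 has {3,6,7,8}; col 6 has {1,2,4,5,6,7,8}; box has {1,2,3,4,6,7,8} → only 9 remains.
r6c4 = 5: row 6 has {2,4,7,8}; col 4 has {1,3,4,6,9}; box has {1,2,3,4,6,7,8,9} → only 5 remains.
r7c6 = 3: row 7 has {1}; col 6 has {1,2,4,5,6,7,8,9}; box has {1,4,5,6,9} → only 3 remains.
r9c4 = 8: row 9 has {2,3,5,6,7,9}; col 4 has {1,3,4,5,6,9}; box has {1,3,4,5,6,9} → only 8 remains.
r1c5 = 6: row 1 has {1,5,7}; col 5 has {1,2,3,4,5,7,8,9}; box has {1,2,3,4,5,7,8,9} → only 6 remains.
r4c3 = 8: row 4 has {1,2,3,4,5,6,9}; col 3 has {2,3,4,5,6,7}; box has {3,4} → only 8 remains.
r7c3 = 9: row 7 has {1,3}; col 3 has {2,3,4,5,6,7,8}; box has {2,3,6} → only 9 remains.
r8c4 = 7: row 8 has {2,4,6,9}; col 4 has {1,3,4,5,6,8,9}; box has {1,3,4,5,6,8,9} → only 7 remains.
r4c1 = 7: row 4 has {1,2,3,4,5,6,8,9}; col 1 has {}; box has {3,4,8} → only 7 remains.
r6c3 = 1: row 6 has {2,4,5,7,8}; col 3 has {2,3,4,5,6,7,8,9}; box has {3,4,7,8} → only 1 remains.
r6c8 = 3: row 6 has {1,2,4,5,7,8}; col 8 has {7,9}; box has {2,5,6,7,8,9} → only 3 remains.
r7c4 = 2: row 7 has {1,3,9}; col 4 has {1,3,4,5,6,7,8,9}; box has {1,3,4,5,6,7,8,9} → only 2 remains.
r6c2 = 9: row 6 has {1,2,3,4,5,7,8}; col 2 has {3,4,6}; box has {1,3,4,7,8} → only 9 remains.
r6c1 = 6: row 6 has {1,2,3,4,5,7,8,9}; col 1 has {7}; box has {1,3,4,7,8,9} → only 6 remains.
r1c1 = 9: in row 1, 9 can only go here (every other open cell in that row sees a 9).
r2c1 = 3: in row 2, 3 can only go here (every other open cell in that row sees a 3).
r3c9 = 5: in row 3, 5 can only go here (every other open cell in that row sees a 5).
r7c9 = 4: row 7 has {1,2,3,9}; col 9 has {2,5,6,7,8,9}; box has {2,7,9} → only 4 remains.
r9c8 = 1: row 9 has {2,3,5,6,7,8,9}; col 8 has {3,7,9}; box has {2,4,7,9} → only 1 remains.
r1c9 = 3: row 1 has {1,5,6,7,9}; col 9 has {2,4,5,6,7,8,9}; box has {5,6,7,9} → only 3 remains.
r2c8 = 2: row 2 has {3,4,5,6,7,8,9}; col 8 has {1,3,7,9}; box has {3,5,6,7,9} → only 2 remains.
r5c8 = 4: row 5 has {3,6,7,8,9}; col 8 has {1,2,3,7,9}; box has {2,3,5,6,7,8,9} → only 4 remains.
r5c9 = 1: row 5 has {3,4,6,7,8,9}; col 9 has {2,3,4,5,6,7,8,9}; box has {2,3,4,5,6,7,8,9} → only 1 remains.
r7c7 = 8: row 7 has {1,2,3,4,9}; col 7 has {2,5,6,7,9}; box has {1,2,4,7,9} → only 8 remains.
r8c7 = 3: row 8 has {2,4,6,7,9}; col 7 has {2,5,6,7,8,9}; box has {1,2,4,7,8,9} → only 3 remains.
r8c8 = 5: row 8 has {2,3,4,6,7,9}; col 8 has {1,2,3,4,7,9}; box has {1,2,3,4,7,8,9} → only 5 remains.
r9c1 = 4: row 9 has {1,2,3,5,6,7,8,9}; col 1 has {3,6,7,9}; box has {2,3,6,9} → only 4 remains.
r1c7 = 4: row 1 has {1,3,5,6,7,9}; col 7 has {2,3,5,6,7,8,9}; box has {2,3,5,6,7,9} → only 4 remains.
r1c8 = 8: row 1 has {1,3,4,5,6,7,9}; col 8 has {1,2,3,4,5,7,9}; box has {2,3,4,5,6,7,9} → only 8 remains.
r2c2 = 1: row 2 has {2,3,4,5,6,7,8,9}; col 2 has {3,4,6,9}; box has {3,4,5,6,7,9} → only 1 remains.
r3c1 = 8: row 3 has {2,3,4,5,6,7,9}; col 1 has {3,4,6,7,9}; box has {1,3,4,5,6,7,9} → only 8 remains.
r3c7 = 1: row 3 has {2,3,4,5,6,7,8,9}; col 7 has {2,3,4,5,6,7,8,9}; box has {2,3,4,5,6,7,8,9} → only 1 remains.
r7c1 = 5: row 7 has {1,2,3,4,8,9}; col 1 has {3,4,6,7,8,9}; box has {2,3,4,6,9} → only 5 remains.
r7c2 = 7: row 7 has {1,2,3,4,5,8,9}; col 2 has {1,3,4,6,9}; box has {2,3,4,5,6,9} → only 7 remains.
r7c8 = 6: row 7 has {1,2,3,4,5,7,8,9}; col 8 has {1,2,3,4,5,7,8,9}; box has {1,2,3,4,5,7,8,9} → only 6 remains.
r8c1 = 1: row 8 has {2,3,4,5,6,7,9}; col 1 has {3,4,5,6,7,8,9}; box has {2,3,4,5,6,7,9} → only 1 remains.
r8c2 = 8: row 8 has {1,2,3,4,5,6,7,9}; col 2 has {1,3,4,6,7,9}; box has {1,2,3,4,5,6,7,9} → only 8 remains.
r1c2 = 2: row 1 has {1,3,4,5,6,7,8,9}; col 2 has {1,3,4,6,7,8,9}; box has {1,3,4,5,6,7,8,9} → only 2 remains.
r5c1 = 2: row 5 has {1,3,4,6,7,8,9}; col 1 has {1,3,4,5,6,7,8,9}; box has {1,3,4,6,7,8,9} → only 2 remains.
r5c2 = 5: row 5 has {1,2,3,4,6,7,8,9}; col 2 has {1,2,3,4,6,7,8,9}; box has {1,2,3,4,6,7,8,9} → only 5 remains.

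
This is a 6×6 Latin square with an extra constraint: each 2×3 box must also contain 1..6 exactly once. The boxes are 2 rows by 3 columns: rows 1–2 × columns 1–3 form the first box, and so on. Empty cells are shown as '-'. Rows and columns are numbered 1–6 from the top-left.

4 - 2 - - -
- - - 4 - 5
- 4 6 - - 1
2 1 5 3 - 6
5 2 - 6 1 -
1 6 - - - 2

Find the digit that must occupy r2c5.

2

r1c4 = 1 (sole candidate).
r1c6 = 3 (sole candidate).
r2c2 = 3 (sole candidate).
r2c3 = 1 (sole candidate).
r3c1 = 3 (sole candidate).
r4c5 = 4 (sole candidate).
r5c6 = 4 (sole candidate).
r6c4 = 5 (sole candidate).
r6c5 = 3 (sole candidate).
r1c2 = 5 (sole candidate).
r1c5 = 6 (sole candidate).
r2c1 = 6 (sole candidate).
r2c5 = 2: row 2 has {1,3,4,5,6}; col 5 has {1,3,4,6}; box has {1,3,4,5,6} → only 2 remains.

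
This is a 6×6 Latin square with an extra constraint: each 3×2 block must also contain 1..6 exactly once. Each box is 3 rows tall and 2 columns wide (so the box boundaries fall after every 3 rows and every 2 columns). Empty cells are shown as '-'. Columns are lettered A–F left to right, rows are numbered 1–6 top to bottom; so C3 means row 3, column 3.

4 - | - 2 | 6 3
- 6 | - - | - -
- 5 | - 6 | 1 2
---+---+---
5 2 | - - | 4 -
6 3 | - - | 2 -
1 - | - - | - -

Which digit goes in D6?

B1 = 1: row 1 has {2,3,4,6}; col 2 has {2,3,5,6}; box has {4,5,6} → only 1 remains.
C1 = 5: row 1 has {1,2,3,4,6}; col 3 has {}; box has {2,6} → only 5 remains.
E2 = 5: row 2 has {6}; col 5 has {1,2,4,6}; box has {1,2,3,6} → only 5 remains.
F2 = 4: row 2 has {5,6}; col 6 has {2,3}; box has {1,2,3,5,6} → only 4 remains.
A3 = 3: row 3 has {1,2,5,6}; col 1 has {1,4,5,6}; box has {1,4,5,6} → only 3 remains.
C3 = 4: row 3 has {1,2,3,5,6}; col 3 has {5}; box has {2,5,6} → only 4 remains.
C5 = 1: row 5 has {2,3,6}; col 3 has {4,5}; box has {} → only 1 remains.
F5 = 5: row 5 has {1,2,3,6}; col 6 has {2,3,4}; box has {2,4} → only 5 remains.
B6 = 4: row 6 has {1}; col 2 has {1,2,3,5,6}; box has {1,2,3,5,6} → only 4 remains.
E6 = 3: row 6 has {1,4}; col 5 has {1,2,4,5,6}; box has {2,4,5} → only 3 remains.
F6 = 6: row 6 has {1,3,4}; col 6 has {2,3,4,5}; box has {2,3,4,5} → only 6 remains.
A2 = 2: row 2 has {4,5,6}; col 1 has {1,3,4,5,6}; box has {1,3,4,5,6} → only 2 remains.
C2 = 3: row 2 has {2,4,5,6}; col 3 has {1,4,5}; box has {2,4,5,6} → only 3 remains.
D2 = 1: row 2 has {2,3,4,5,6}; col 4 has {2,6}; box has {2,3,4,5,6} → only 1 remains.
C4 = 6: row 4 has {2,4,5}; col 3 has {1,3,4,5}; box has {1} → only 6 remains.
D4 = 3: row 4 has {2,4,5,6}; col 4 has {1,2,6}; box has {1,6} → only 3 remains.
F4 = 1: row 4 has {2,3,4,5,6}; col 6 has {2,3,4,5,6}; box has {2,3,4,5,6} → only 1 remains.
D5 = 4: row 5 has {1,2,3,5,6}; col 4 has {1,2,3,6}; box has {1,3,6} → only 4 remains.
C6 = 2: row 6 has {1,3,4,6}; col 3 has {1,3,4,5,6}; box has {1,3,4,6} → only 2 remains.
D6 = 5: row 6 has {1,2,3,4,6}; col 4 has {1,2,3,4,6}; box has {1,2,3,4,6} → only 5 remains.

5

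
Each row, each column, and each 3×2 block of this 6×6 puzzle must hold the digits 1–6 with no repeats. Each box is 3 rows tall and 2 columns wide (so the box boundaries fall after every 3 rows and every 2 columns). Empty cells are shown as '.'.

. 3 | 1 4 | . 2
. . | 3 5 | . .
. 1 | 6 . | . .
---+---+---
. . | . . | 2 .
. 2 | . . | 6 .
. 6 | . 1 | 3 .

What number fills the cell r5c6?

4

r1c5 = 5 (sole candidate).
r2c2 = 4 (sole candidate).
r2c5 = 1 (sole candidate).
r2c6 = 6 (sole candidate).
r3c4 = 2 (sole candidate).
r3c5 = 4 (sole candidate).
r3c6 = 3 (sole candidate).
r4c2 = 5 (sole candidate).
r4c3 = 4 (sole candidate).
r4c6 = 1 (sole candidate).
r5c3 = 5 (sole candidate).
r5c4 = 3 (sole candidate).
r5c6 = 4: row 5 has {2,3,5,6}; col 6 has {1,2,3,6}; box has {1,2,3,6} → only 4 remains.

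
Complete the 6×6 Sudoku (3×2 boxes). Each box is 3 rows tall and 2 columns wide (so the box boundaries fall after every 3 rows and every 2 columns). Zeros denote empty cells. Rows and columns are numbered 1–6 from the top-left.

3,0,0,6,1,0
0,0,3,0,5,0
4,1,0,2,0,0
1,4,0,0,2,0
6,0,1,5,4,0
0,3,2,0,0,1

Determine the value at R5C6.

3

R2C1 = 2 (sole candidate).
R2C2 = 6 (sole candidate).
R2C6 = 4 (sole candidate).
R3C3 = 5 (sole candidate).
R4C3 = 6 (sole candidate).
R4C4 = 3 (sole candidate).
R4C6 = 5 (sole candidate).
R5C2 = 2 (sole candidate).
R5C6 = 3: row 5 has {1,2,4,5,6}; col 6 has {1,4,5}; box has {1,2,4,5} → only 3 remains.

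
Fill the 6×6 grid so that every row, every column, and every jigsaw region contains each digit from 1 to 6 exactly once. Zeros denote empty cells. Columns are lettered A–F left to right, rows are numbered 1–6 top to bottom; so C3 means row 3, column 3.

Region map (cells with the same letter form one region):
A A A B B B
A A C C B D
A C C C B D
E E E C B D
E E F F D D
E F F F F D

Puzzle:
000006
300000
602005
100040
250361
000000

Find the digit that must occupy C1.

C5 = 4 (sole candidate).
A6 = 4 (sole candidate).
A1 = 5 (sole candidate).
C1 = 1: row 1 has {5,6}; col 3 has {2,4}; region has {3,5,6} → only 1 remains.

1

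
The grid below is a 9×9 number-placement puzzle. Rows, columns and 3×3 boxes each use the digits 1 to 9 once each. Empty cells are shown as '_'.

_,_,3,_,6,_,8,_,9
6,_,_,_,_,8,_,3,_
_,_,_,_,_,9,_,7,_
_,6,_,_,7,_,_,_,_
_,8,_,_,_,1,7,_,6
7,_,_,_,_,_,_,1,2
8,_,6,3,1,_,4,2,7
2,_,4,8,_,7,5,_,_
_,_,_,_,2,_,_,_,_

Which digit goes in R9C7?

R7C6 = 5 (sole candidate).
R8C5 = 9 (sole candidate).
R8C8 = 6 (sole candidate).
R7C2 = 9 (sole candidate).
R2C3 = 9 (hidden single in row 2).
R6C3 = 5 (sole candidate).
R5C3 = 2 (sole candidate).
R4C3 = 1 (sole candidate).
R9C3 = 7 (sole candidate).
R3C3 = 8 (sole candidate).
R3C5 = 3 (hidden single in row 3).
R3C7 = 6 (hidden single in row 3).
R5C1 = 3 (hidden single in row 5).
R6C2 = 4 (sole candidate).
R6C5 = 8 (sole candidate).
R4C1 = 9 (sole candidate).
R4C7 = 3 (sole candidate).
R6C7 = 9 (sole candidate).
R9C7 = 1: row 9 has {2,7}; col 7 has {3,4,5,6,7,8,9}; box has {2,4,5,6,7} → only 1 remains.

1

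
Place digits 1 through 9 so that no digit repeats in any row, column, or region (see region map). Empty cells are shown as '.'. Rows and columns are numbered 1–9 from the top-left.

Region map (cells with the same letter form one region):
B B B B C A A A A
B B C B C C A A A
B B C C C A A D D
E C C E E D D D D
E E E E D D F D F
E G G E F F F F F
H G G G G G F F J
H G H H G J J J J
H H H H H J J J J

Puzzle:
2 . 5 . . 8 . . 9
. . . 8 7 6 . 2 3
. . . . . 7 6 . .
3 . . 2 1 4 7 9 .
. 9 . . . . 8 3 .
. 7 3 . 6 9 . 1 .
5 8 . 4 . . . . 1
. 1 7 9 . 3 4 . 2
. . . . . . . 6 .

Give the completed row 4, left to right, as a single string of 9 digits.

row 1, column 7 = 1: row 1 has {2,5,8,9}; col 7 has {4,6,7,8}; region has {2,3,6,7,8,9} → only 1 remains.
row 1, column 8 = 4: row 1 has {1,2,5,8,9}; col 8 has {1,2,3,6,9}; region has {1,2,3,6,7,8,9} → only 4 remains.
row 2, column 2 = 4: row 2 has {2,3,6,7,8}; col 2 has {1,7,8,9}; region has {2,5,8} → only 4 remains.
row 2, column 7 = 5: row 2 has {2,3,4,6,7,8}; col 7 has {1,4,6,7,8}; region has {1,2,3,4,6,7,8,9} → only 5 remains.
row 3, column 2 = 3: row 3 has {6,7}; col 2 has {1,4,7,8,9}; region has {2,4,5,8} → only 3 remains.
row 4, column 2 = 5: row 4 has {1,2,3,4,7,9}; col 2 has {1,3,4,7,8,9}; region has {6,7} → only 5 remains.
row 4, column 3 = 8: row 4 has {1,2,3,4,5,7,9}; col 3 has {3,5,7}; region has {5,6,7} → only 8 remains.
row 4, column 9 = 6: row 4 has {1,2,3,4,5,7,8,9}; col 9 has {1,2,3,9}; region has {3,4,7,9} → only 6 remains.

358214796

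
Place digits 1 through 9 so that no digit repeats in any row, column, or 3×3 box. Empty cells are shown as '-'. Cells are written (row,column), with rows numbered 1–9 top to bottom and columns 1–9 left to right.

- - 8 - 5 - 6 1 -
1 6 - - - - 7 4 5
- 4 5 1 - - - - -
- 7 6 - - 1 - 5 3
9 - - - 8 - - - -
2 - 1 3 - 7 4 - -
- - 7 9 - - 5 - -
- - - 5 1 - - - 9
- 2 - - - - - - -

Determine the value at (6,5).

(1,9) = 2 (sole candidate).
(3,9) = 8 (sole candidate).
(6,9) = 6 (sole candidate).
(6,5) = 9: row 6 has {1,2,3,4,6,7}; col 5 has {1,5,8}; box has {1,3,7,8} → only 9 remains.

9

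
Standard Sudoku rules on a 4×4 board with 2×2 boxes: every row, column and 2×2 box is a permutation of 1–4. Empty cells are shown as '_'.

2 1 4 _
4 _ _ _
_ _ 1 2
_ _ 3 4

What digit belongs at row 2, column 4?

1

row 1, column 4 = 3: row 1 has {1,2,4}; col 4 has {2,4}; box has {4} → only 3 remains.
row 2, column 2 = 3: row 2 has {4}; col 2 has {1}; box has {1,2,4} → only 3 remains.
row 2, column 3 = 2: row 2 has {3,4}; col 3 has {1,3,4}; box has {3,4} → only 2 remains.
row 2, column 4 = 1: row 2 has {2,3,4}; col 4 has {2,3,4}; box has {2,3,4} → only 1 remains.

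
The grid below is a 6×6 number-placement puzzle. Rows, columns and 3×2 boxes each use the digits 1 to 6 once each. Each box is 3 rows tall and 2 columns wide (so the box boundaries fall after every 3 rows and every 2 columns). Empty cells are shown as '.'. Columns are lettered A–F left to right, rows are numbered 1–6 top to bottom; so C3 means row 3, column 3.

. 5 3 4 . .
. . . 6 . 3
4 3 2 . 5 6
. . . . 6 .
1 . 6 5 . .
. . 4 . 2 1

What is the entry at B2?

E1 = 1 (sole candidate).
F1 = 2 (sole candidate).
A2 = 2 (sole candidate).
B2 = 1: row 2 has {2,3,6}; col 2 has {3,5}; box has {2,3,4,5} → only 1 remains.

1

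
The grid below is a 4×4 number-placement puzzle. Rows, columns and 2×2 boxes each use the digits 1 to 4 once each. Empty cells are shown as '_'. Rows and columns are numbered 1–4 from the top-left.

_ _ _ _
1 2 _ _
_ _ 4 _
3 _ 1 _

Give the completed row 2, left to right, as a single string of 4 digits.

r1c1 = 4 (sole candidate).
r1c2 = 3 (sole candidate).
r1c3 = 2 (sole candidate).
r1c4 = 1 (sole candidate).
r2c3 = 3: row 2 has {1,2}; col 3 has {1,2,4}; box has {1,2} → only 3 remains.
r2c4 = 4: row 2 has {1,2,3}; col 4 has {1}; box has {1,2,3} → only 4 remains.

1234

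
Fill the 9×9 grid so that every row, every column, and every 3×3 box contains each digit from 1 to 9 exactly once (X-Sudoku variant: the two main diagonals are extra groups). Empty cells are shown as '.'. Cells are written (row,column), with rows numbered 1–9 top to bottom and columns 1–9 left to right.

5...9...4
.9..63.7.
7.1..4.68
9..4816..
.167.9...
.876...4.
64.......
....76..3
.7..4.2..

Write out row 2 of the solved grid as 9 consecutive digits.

(6,6) = 2 (sole candidate).
(8,8) = 8 (sole candidate).
(9,9) = 6 (sole candidate).
(5,5) = 3 (sole candidate).
(6,1) = 3 (sole candidate).
(6,5) = 5 (sole candidate).
(7,7) = 7 (sole candidate).
(9,1) = 8 (sole candidate).
(9,6) = 5 (sole candidate).
(3,5) = 2 (sole candidate).
(7,5) = 1 (sole candidate).
(7,6) = 8 (sole candidate).
(1,6) = 7 (sole candidate).
(3,2) = 3 (sole candidate).
(3,4) = 5 (sole candidate).
(3,7) = 9 (sole candidate).
(6,7) = 1 (sole candidate).
(6,9) = 9 (sole candidate).
(7,9) = 5 (sole candidate).
(8,7) = 4 (sole candidate).
(1,7) = 3 (sole candidate).
(2,7) = 5: row 2 has {3,6,7,9}; col 7 has {1,2,3,4,6,7,9}; box has {3,4,6,7,8,9} → only 5 remains.
(5,7) = 8 (sole candidate).
(5,9) = 2 (sole candidate).
(7,3) = 2 (sole candidate).
(7,8) = 9 (sole candidate).
(8,1) = 1 (sole candidate).
(8,2) = 5 (sole candidate).
(8,3) = 9 (sole candidate).
(8,4) = 2 (sole candidate).
(9,3) = 3 (sole candidate).
(9,4) = 9 (sole candidate).
(9,8) = 1 (sole candidate).
(1,3) = 8 (sole candidate).
(1,4) = 1 (sole candidate).
(1,8) = 2 (sole candidate).
(2,3) = 4: row 2 has {3,5,6,7,9}; col 3 has {1,2,3,6,7,8,9}; box has {1,3,5,7,8,9} → only 4 remains.
(2,4) = 8: row 2 has {3,4,5,6,7,9}; col 4 has {1,2,4,5,6,7,9}; box has {1,2,3,4,5,6,7,9} → only 8 remains.
(2,9) = 1: row 2 has {3,4,5,6,7,8,9}; col 9 has {2,3,4,5,6,8,9}; box has {2,3,4,5,6,7,8,9} → only 1 remains.
(4,2) = 2 (sole candidate).
(4,3) = 5 (sole candidate).
(4,8) = 3 (sole candidate).
(4,9) = 7 (sole candidate).
(5,1) = 4 (sole candidate).
(5,8) = 5 (sole candidate).
(7,4) = 3 (sole candidate).
(1,2) = 6 (sole candidate).
(2,1) = 2: row 2 has {1,3,4,5,6,7,8,9}; col 1 has {1,3,4,5,6,7,8,9}; box has {1,3,4,5,6,7,8,9} → only 2 remains.

294863571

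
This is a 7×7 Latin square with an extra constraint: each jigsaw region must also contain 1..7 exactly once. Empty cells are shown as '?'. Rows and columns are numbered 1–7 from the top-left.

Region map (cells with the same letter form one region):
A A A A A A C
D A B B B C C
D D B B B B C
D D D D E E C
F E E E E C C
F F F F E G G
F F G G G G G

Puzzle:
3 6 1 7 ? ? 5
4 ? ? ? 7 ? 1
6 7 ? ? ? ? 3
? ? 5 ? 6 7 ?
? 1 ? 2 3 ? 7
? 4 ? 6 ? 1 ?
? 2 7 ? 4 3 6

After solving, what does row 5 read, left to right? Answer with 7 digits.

r1c5 = 2: row 1 has {1,3,5,6,7}; col 5 has {3,4,6,7}; region has {1,3,6,7} → only 2 remains.
r1c6 = 4: row 1 has {1,2,3,5,6,7}; col 6 has {1,3,7}; region has {1,2,3,6,7} → only 4 remains.
r2c2 = 5: row 2 has {1,4,7}; col 2 has {1,2,4,6,7}; region has {1,2,3,4,6,7} → only 5 remains.
r2c4 = 3: row 2 has {1,4,5,7}; col 4 has {2,6,7}; region has {7} → only 3 remains.
r4c2 = 3: row 4 has {5,6,7}; col 2 has {1,2,4,5,6,7}; region has {4,5,6,7} → only 3 remains.
r4c4 = 1: row 4 has {3,5,6,7}; col 4 has {2,3,6,7}; region has {3,4,5,6,7} → only 1 remains.
r5c1 = 5: row 5 has {1,2,3,7}; col 1 has {3,4,6}; region has {2,4,6} → only 5 remains.
r5c3 = 4: row 5 has {1,2,3,5,7}; col 3 has {1,5,7}; region has {1,2,3,6,7} → only 4 remains.
r5c6 = 6: row 5 has {1,2,3,4,5,7}; col 6 has {1,3,4,7}; region has {1,3,5,7} → only 6 remains.

5142367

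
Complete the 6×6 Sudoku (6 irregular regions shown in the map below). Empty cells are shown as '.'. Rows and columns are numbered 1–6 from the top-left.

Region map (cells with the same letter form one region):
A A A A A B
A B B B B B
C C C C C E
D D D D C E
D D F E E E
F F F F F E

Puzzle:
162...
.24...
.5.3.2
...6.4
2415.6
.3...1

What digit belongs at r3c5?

r1c4 = 4: row 1 has {1,2,6}; col 4 has {3,5,6}; region has {1,2,6} → only 4 remains.
r2c4 = 1: row 2 has {2,4}; col 4 has {3,4,5,6}; region has {2,4} → only 1 remains.
r3c3 = 6: row 3 has {2,3,5}; col 3 has {1,2,4}; region has {3,5} → only 6 remains.
r4c2 = 1: row 4 has {4,6}; col 2 has {2,3,4,5,6}; region has {2,4,6} → only 1 remains.
r4c5 = 2: row 4 has {1,4,6}; col 5 has {}; region has {3,5,6} → only 2 remains.
r5c5 = 3: row 5 has {1,2,4,5,6}; col 5 has {2}; region has {1,2,4,5,6} → only 3 remains.
r6c3 = 5: row 6 has {1,3}; col 3 has {1,2,4,6}; region has {1,3} → only 5 remains.
r6c4 = 2: row 6 has {1,3,5}; col 4 has {1,3,4,5,6}; region has {1,3,5} → only 2 remains.
r1c5 = 5: row 1 has {1,2,4,6}; col 5 has {2,3}; region has {1,2,4,6} → only 5 remains.
r1c6 = 3: row 1 has {1,2,4,5,6}; col 6 has {1,2,4,6}; region has {1,2,4} → only 3 remains.
r2c1 = 3: row 2 has {1,2,4}; col 1 has {1,2}; region has {1,2,4,5,6} → only 3 remains.
r2c5 = 6: row 2 has {1,2,3,4}; col 5 has {2,3,5}; region has {1,2,3,4} → only 6 remains.
r2c6 = 5: row 2 has {1,2,3,4,6}; col 6 has {1,2,3,4,6}; region has {1,2,3,4,6} → only 5 remains.
r3c1 = 4: row 3 has {2,3,5,6}; col 1 has {1,2,3}; region has {2,3,5,6} → only 4 remains.
r3c5 = 1: row 3 has {2,3,4,5,6}; col 5 has {2,3,5,6}; region has {2,3,4,5,6} → only 1 remains.

1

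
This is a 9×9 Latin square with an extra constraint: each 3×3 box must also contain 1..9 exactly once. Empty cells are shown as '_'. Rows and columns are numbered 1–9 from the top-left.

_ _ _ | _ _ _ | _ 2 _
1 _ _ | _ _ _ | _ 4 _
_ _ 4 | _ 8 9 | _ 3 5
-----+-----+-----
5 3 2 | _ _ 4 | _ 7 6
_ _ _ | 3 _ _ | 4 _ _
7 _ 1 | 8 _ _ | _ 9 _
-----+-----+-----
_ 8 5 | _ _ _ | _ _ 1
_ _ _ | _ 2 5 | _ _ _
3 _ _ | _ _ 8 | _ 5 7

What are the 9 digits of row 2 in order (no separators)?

159236748

R7C8 = 6 (sole candidate).
R8C8 = 8 (sole candidate).
R5C8 = 1 (sole candidate).
R4C7 = 8 (sole candidate).
R5C9 = 2 (sole candidate).
R6C9 = 3 (sole candidate).
R6C7 = 5 (sole candidate).
R6C5 = 6 (sole candidate).
R6C6 = 2 (sole candidate).
R5C6 = 7 (sole candidate).
R6C2 = 4 (sole candidate).
R7C6 = 3 (sole candidate).
R2C6 = 6: row 2 has {1,4}; col 6 has {2,3,4,5,7,8,9}; box has {8,9} → only 6 remains.
R1C6 = 1 (sole candidate).
R3C7 = 1 (hidden single in row 3).
R5C5 = 5 (hidden single in row 5).
R8C7 = 3 (hidden single in row 8).
R1C7 = 6 (hidden single in column 7).
R2C7 = 7: in column 7, 7 can only go here (every other open cell in that column sees a 7).
R2C5 = 3: row 2 has {1,4,6,7}; col 5 has {2,5,6,8}; box has {1,6,8,9} → only 3 remains.
R1C3 = 3 (hidden single in row 1).
R8C3 = 7 (hidden single in column 3).
R8C9 = 4 (hidden single in column 9).
R7C1 = 4 (hidden single in column 1).
R7C7 = 2 (hidden single in row 7).
R9C7 = 9 (sole candidate).
R9C3 = 6 (sole candidate).
R8C1 = 9 (sole candidate).
R8C2 = 1 (sole candidate).
R8C4 = 6 (sole candidate).
R9C2 = 2 (sole candidate).
R1C1 = 8 (sole candidate).
R1C9 = 9 (sole candidate).
R2C3 = 9: row 2 has {1,3,4,6,7}; col 3 has {1,2,3,4,5,6,7}; box has {1,3,4,8} → only 9 remains.
R2C9 = 8: row 2 has {1,3,4,6,7,9}; col 9 has {1,2,3,4,5,6,7,9}; box has {1,2,3,4,5,6,7,9} → only 8 remains.
R5C1 = 6 (sole candidate).
R5C2 = 9 (sole candidate).
R5C3 = 8 (sole candidate).
R2C2 = 5: row 2 has {1,3,4,6,7,8,9}; col 2 has {1,2,3,4,8,9}; box has {1,3,4,8,9} → only 5 remains.
R2C4 = 2: row 2 has {1,3,4,5,6,7,8,9}; col 4 has {3,6,8}; box has {1,3,6,8,9} → only 2 remains.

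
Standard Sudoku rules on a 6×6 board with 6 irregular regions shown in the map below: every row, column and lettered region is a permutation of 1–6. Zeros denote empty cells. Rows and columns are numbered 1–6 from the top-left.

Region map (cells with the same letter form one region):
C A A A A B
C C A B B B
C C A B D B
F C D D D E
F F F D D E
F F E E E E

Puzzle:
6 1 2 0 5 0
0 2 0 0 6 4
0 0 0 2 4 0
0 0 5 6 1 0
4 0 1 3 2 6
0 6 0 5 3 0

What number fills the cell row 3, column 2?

3

row 1, column 4 = 4 (sole candidate).
row 1, column 6 = 3 (sole candidate).
row 2, column 3 = 3 (sole candidate).
row 2, column 4 = 1 (sole candidate).
row 3, column 3 = 6 (sole candidate).
row 3, column 6 = 5 (sole candidate).
row 4, column 6 = 2 (sole candidate).
row 5, column 2 = 5 (sole candidate).
row 6, column 1 = 2 (sole candidate).
row 6, column 3 = 4 (sole candidate).
row 6, column 6 = 1 (sole candidate).
row 2, column 1 = 5 (sole candidate).
row 3, column 2 = 3: row 3 has {2,4,5,6}; col 2 has {1,2,5,6}; region has {2,5,6} → only 3 remains.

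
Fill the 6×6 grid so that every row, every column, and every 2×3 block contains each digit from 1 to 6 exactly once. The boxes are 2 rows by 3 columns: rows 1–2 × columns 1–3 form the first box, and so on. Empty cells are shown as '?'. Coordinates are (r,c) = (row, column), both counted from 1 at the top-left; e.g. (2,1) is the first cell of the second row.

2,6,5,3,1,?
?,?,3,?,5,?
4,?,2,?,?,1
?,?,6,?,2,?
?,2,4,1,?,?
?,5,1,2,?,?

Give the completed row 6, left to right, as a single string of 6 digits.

351246

(1,6) = 4 (sole candidate).
(2,1) = 1 (sole candidate).
(2,2) = 4 (sole candidate).
(2,4) = 6 (sole candidate).
(2,6) = 2 (sole candidate).
(3,2) = 3 (sole candidate).
(3,4) = 5 (sole candidate).
(3,5) = 6 (sole candidate).
(4,1) = 5 (sole candidate).
(4,2) = 1 (sole candidate).
(4,4) = 4 (sole candidate).
(4,6) = 3 (sole candidate).
(5,5) = 3 (sole candidate).
(6,5) = 4: row 6 has {1,2,5}; col 5 has {1,2,3,5,6}; box has {1,2,3} → only 4 remains.
(6,6) = 6: row 6 has {1,2,4,5}; col 6 has {1,2,3,4}; box has {1,2,3,4} → only 6 remains.
(5,1) = 6 (sole candidate).
(5,6) = 5 (sole candidate).
(6,1) = 3: row 6 has {1,2,4,5,6}; col 1 has {1,2,4,5,6}; box has {1,2,4,5,6} → only 3 remains.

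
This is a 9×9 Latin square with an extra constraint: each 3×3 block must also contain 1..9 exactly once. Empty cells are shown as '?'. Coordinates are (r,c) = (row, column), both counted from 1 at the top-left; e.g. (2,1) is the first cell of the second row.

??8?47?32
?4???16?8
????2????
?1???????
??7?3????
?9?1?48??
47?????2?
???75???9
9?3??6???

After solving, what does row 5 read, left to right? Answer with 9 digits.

857239461

(2,5) = 9: row 2 has {1,4,6,8}; col 5 has {2,3,4,5}; box has {1,2,4,7} → only 9 remains.
(1,7) = 9: in row 1, 9 can only go here (every other open cell in that row sees a 9).
(1,1) = 1: in row 1, 1 can only go here (every other open cell in that row sees a 1).
(3,3) = 9: in row 3, 9 can only go here (every other open cell in that row sees a 9).
(3,2) = 3: in column 2, 3 can only go here (every other open cell in that column sees a 3).
(2,4) = 3: in row 2, 3 can only go here (every other open cell in that row sees a 3).
(4,3) = 4: in column 3, 4 can only go here (every other open cell in that column sees a 4).
(9,4) = 4: in column 4, 4 can only go here (every other open cell in that column sees a 4).
(9,2) = 2: in row 9, 2 can only go here (every other open cell in that row sees a 2).
(8,6) = 2: in row 8, 2 can only go here (every other open cell in that row sees a 2).
(8,7) = 3: in row 8, 3 can only go here (every other open cell in that row sees a 3).
(7,6) = 3: in row 7, 3 can only go here (every other open cell in that row sees a 3).
(7,4) = 9: in row 7, 9 can only go here (every other open cell in that row sees a 9).
(7,5) = 8: in row 7, 8 can only go here (every other open cell in that row sees an 8).
(9,5) = 1: row 9 has {2,3,4,6,9}; col 5 has {2,3,4,5,8,9}; box has {2,3,4,5,6,7,8,9} → only 1 remains.
(8,8) = 4: in row 8, 4 can only go here (every other open cell in that row sees a 4).
(8,3) = 1: in row 8, 1 can only go here (every other open cell in that row sees a 1).
(9,8) = 8: in row 9, 8 can only go here (every other open cell in that row sees an 8).
(7,3) = 5: in box 7, 5 can only go here (every other open cell in that box sees a 5).
(2,3) = 2: row 2 has {1,3,4,6,8,9}; col 3 has {1,3,4,5,7,8,9}; box has {1,3,4,8,9} → only 2 remains.
(6,3) = 6: row 6 has {1,4,8,9}; col 3 has {1,2,3,4,5,7,8,9}; box has {1,4,7,9} → only 6 remains.
(6,5) = 7: row 6 has {1,4,6,8,9}; col 5 has {1,2,3,4,5,8,9}; box has {1,3,4} → only 7 remains.
(6,8) = 5: row 6 has {1,4,6,7,8,9}; col 8 has {2,3,4,8}; box has {8} → only 5 remains.
(6,9) = 3: row 6 has {1,4,5,6,7,8,9}; col 9 has {2,8,9}; box has {5,8} → only 3 remains.
(7,7) = 1: row 7 has {2,3,4,5,7,8,9}; col 7 has {3,6,8,9}; box has {2,3,4,8,9} → only 1 remains.
(7,9) = 6: row 7 has {1,2,3,4,5,7,8,9}; col 9 has {2,3,8,9}; box has {1,2,3,4,8,9} → only 6 remains.
(2,8) = 7: row 2 has {1,2,3,4,6,8,9}; col 8 has {2,3,4,5,8}; box has {2,3,6,8,9} → only 7 remains.
(3,8) = 1: row 3 has {2,3,9}; col 8 has {2,3,4,5,7,8}; box has {2,3,6,7,8,9} → only 1 remains.
(4,5) = 6: row 4 has {1,4}; col 5 has {1,2,3,4,5,7,8,9}; box has {1,3,4,7} → only 6 remains.
(4,8) = 9: row 4 has {1,4,6}; col 8 has {1,2,3,4,5,7,8}; box has {3,5,8} → only 9 remains.
(4,9) = 7: row 4 has {1,4,6,9}; col 9 has {2,3,6,8,9}; box has {3,5,8,9} → only 7 remains.
(5,8) = 6: row 5 has {3,7}; col 8 has {1,2,3,4,5,7,8,9}; box has {3,5,7,8,9} → only 6 remains.
(6,1) = 2: row 6 has {1,3,4,5,6,7,8,9}; col 1 has {1,4,9}; box has {1,4,6,7,9} → only 2 remains.
(9,9) = 5: row 9 has {1,2,3,4,6,8,9}; col 9 has {2,3,6,7,8,9}; box has {1,2,3,4,6,8,9} → only 5 remains.
(2,1) = 5: row 2 has {1,2,3,4,6,7,8,9}; col 1 has {1,2,4,9}; box has {1,2,3,4,8,9} → only 5 remains.
(3,9) = 4: row 3 has {1,2,3,9}; col 9 has {2,3,5,6,7,8,9}; box has {1,2,3,6,7,8,9} → only 4 remains.
(4,7) = 2: row 4 has {1,4,6,7,9}; col 7 has {1,3,6,8,9}; box has {3,5,6,7,8,9} → only 2 remains.
(5,1) = 8: row 5 has {3,6,7}; col 1 has {1,2,4,5,9}; box has {1,2,4,6,7,9} → only 8 remains.
(5,2) = 5: row 5 has {3,6,7,8}; col 2 has {1,2,3,4,7,9}; box has {1,2,4,6,7,8,9} → only 5 remains.
(5,4) = 2: row 5 has {3,5,6,7,8}; col 4 has {1,3,4,7,9}; box has {1,3,4,6,7} → only 2 remains.
(5,6) = 9: row 5 has {2,3,5,6,7,8}; col 6 has {1,2,3,4,6,7}; box has {1,2,3,4,6,7} → only 9 remains.
(5,7) = 4: row 5 has {2,3,5,6,7,8,9}; col 7 has {1,2,3,6,8,9}; box has {2,3,5,6,7,8,9} → only 4 remains.
(5,9) = 1: row 5 has {2,3,4,5,6,7,8,9}; col 9 has {2,3,4,5,6,7,8,9}; box has {2,3,4,5,6,7,8,9} → only 1 remains.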